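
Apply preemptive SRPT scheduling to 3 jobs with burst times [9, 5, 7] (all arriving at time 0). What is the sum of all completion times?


Since all jobs arrive at t=0, SRPT equals SPT ordering.
SPT order: [5, 7, 9]
Completion times:
  Job 1: p=5, C=5
  Job 2: p=7, C=12
  Job 3: p=9, C=21
Total completion time = 5 + 12 + 21 = 38

38


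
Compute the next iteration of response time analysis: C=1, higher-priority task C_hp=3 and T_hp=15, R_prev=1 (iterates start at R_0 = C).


R_next = C + ceil(R_prev / T_hp) * C_hp
ceil(1 / 15) = ceil(0.0667) = 1
Interference = 1 * 3 = 3
R_next = 1 + 3 = 4

4


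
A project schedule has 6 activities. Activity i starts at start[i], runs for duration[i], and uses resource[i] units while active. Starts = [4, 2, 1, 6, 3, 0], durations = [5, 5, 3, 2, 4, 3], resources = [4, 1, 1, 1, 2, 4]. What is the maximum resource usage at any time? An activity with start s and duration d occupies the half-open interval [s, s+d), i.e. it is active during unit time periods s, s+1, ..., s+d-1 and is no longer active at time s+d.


Each activity i is active on [start_i, start_i + duration_i).
Compute total resource usage per time slot:
  t=0: active resources = [4], total = 4
  t=1: active resources = [1, 4], total = 5
  t=2: active resources = [1, 1, 4], total = 6
  t=3: active resources = [1, 1, 2], total = 4
  t=4: active resources = [4, 1, 2], total = 7
  t=5: active resources = [4, 1, 2], total = 7
  t=6: active resources = [4, 1, 1, 2], total = 8
  t=7: active resources = [4, 1], total = 5
  t=8: active resources = [4], total = 4
Peak resource demand = 8

8


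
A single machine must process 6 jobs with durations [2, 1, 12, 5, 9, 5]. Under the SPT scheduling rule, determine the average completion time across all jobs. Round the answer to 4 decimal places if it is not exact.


Sort jobs by processing time (SPT order): [1, 2, 5, 5, 9, 12]
Compute completion times sequentially:
  Job 1: processing = 1, completes at 1
  Job 2: processing = 2, completes at 3
  Job 3: processing = 5, completes at 8
  Job 4: processing = 5, completes at 13
  Job 5: processing = 9, completes at 22
  Job 6: processing = 12, completes at 34
Sum of completion times = 81
Average completion time = 81/6 = 13.5

13.5


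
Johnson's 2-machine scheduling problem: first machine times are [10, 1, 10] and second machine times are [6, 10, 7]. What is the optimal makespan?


Apply Johnson's rule:
  Group 1 (a <= b): [(2, 1, 10)]
  Group 2 (a > b): [(3, 10, 7), (1, 10, 6)]
Optimal job order: [2, 3, 1]
Schedule:
  Job 2: M1 done at 1, M2 done at 11
  Job 3: M1 done at 11, M2 done at 18
  Job 1: M1 done at 21, M2 done at 27
Makespan = 27

27


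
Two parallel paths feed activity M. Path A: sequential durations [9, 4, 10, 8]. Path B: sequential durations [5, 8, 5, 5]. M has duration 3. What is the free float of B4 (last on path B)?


ES(B4) = sum of predecessors on chain B = 18
EF(B4) = ES + duration = 18 + 5 = 23
Successor of B4 is M. ES(M) = max(sum(A), sum(B)) = max(31, 23) = 31
Free float = ES(successor) - EF(current) = 31 - 23 = 8

8


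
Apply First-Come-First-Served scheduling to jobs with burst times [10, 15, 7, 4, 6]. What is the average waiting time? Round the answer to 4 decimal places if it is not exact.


FCFS order (as given): [10, 15, 7, 4, 6]
Waiting times:
  Job 1: wait = 0
  Job 2: wait = 10
  Job 3: wait = 25
  Job 4: wait = 32
  Job 5: wait = 36
Sum of waiting times = 103
Average waiting time = 103/5 = 20.6

20.6


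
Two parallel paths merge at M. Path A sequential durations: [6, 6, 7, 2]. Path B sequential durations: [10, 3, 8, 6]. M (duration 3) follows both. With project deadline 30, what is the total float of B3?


Forward pass: ES(B3) = sum of predecessors on chain B = 13
EF = ES + duration = 13 + 8 = 21
Backward pass: LF(M) = deadline = 30; LS(M) = 30 - 3 = 27
LF(B3) = LS(M) - sum(successors on chain B) = 27 - 6 = 21
LS = LF - duration = 21 - 8 = 13
Total float = LS - ES = 13 - 13 = 0

0


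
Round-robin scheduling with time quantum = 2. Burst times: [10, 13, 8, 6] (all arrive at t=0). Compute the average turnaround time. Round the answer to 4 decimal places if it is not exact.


Time quantum = 2
Execution trace:
  J1 runs 2 units, time = 2
  J2 runs 2 units, time = 4
  J3 runs 2 units, time = 6
  J4 runs 2 units, time = 8
  J1 runs 2 units, time = 10
  J2 runs 2 units, time = 12
  J3 runs 2 units, time = 14
  J4 runs 2 units, time = 16
  J1 runs 2 units, time = 18
  J2 runs 2 units, time = 20
  J3 runs 2 units, time = 22
  J4 runs 2 units, time = 24
  J1 runs 2 units, time = 26
  J2 runs 2 units, time = 28
  J3 runs 2 units, time = 30
  J1 runs 2 units, time = 32
  J2 runs 2 units, time = 34
  J2 runs 2 units, time = 36
  J2 runs 1 units, time = 37
Finish times: [32, 37, 30, 24]
Average turnaround = 123/4 = 30.75

30.75


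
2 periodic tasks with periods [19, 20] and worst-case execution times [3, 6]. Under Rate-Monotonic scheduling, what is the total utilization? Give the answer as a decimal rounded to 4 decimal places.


Compute individual utilizations (exact fractions):
  Task 1: C/T = 3/19 (approx. 0.1579)
  Task 2: C/T = 6/20 = 3/10 (approx. 0.3)
Total utilization U = 3/19 + 3/10 = 87/190
Rounded to 4 decimal places: U = 0.4579
RM (Liu & Layland) bound for 2 tasks = 0.828427; compare with U = 87/190 (approx. 0.457895)
U <= bound, so schedulable by RM sufficient condition.

0.4579


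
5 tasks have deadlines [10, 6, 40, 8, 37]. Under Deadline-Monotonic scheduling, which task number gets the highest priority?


Sort tasks by relative deadline (ascending):
  Task 2: deadline = 6
  Task 4: deadline = 8
  Task 1: deadline = 10
  Task 5: deadline = 37
  Task 3: deadline = 40
Priority order (highest first): [2, 4, 1, 5, 3]
Highest priority task = 2

2


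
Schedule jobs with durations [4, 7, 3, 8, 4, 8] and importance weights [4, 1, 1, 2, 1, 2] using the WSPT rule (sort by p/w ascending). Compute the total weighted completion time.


Compute p/w ratios and sort ascending (WSPT): [(4, 4), (3, 1), (8, 2), (4, 1), (8, 2), (7, 1)]
Compute weighted completion times:
  Job (p=4,w=4): C=4, w*C=4*4=16
  Job (p=3,w=1): C=7, w*C=1*7=7
  Job (p=8,w=2): C=15, w*C=2*15=30
  Job (p=4,w=1): C=19, w*C=1*19=19
  Job (p=8,w=2): C=27, w*C=2*27=54
  Job (p=7,w=1): C=34, w*C=1*34=34
Total weighted completion time = 160

160


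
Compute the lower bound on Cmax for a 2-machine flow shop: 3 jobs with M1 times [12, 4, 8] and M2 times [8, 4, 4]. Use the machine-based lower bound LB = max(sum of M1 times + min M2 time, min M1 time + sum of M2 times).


LB1 = sum(M1 times) + min(M2 times) = 24 + 4 = 28
LB2 = min(M1 times) + sum(M2 times) = 4 + 16 = 20
Lower bound = max(LB1, LB2) = max(28, 20) = 28

28


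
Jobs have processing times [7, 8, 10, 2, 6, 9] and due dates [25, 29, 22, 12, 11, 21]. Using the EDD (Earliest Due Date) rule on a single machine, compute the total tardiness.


Sort by due date (EDD order): [(6, 11), (2, 12), (9, 21), (10, 22), (7, 25), (8, 29)]
Compute completion times and tardiness:
  Job 1: p=6, d=11, C=6, tardiness=max(0,6-11)=0
  Job 2: p=2, d=12, C=8, tardiness=max(0,8-12)=0
  Job 3: p=9, d=21, C=17, tardiness=max(0,17-21)=0
  Job 4: p=10, d=22, C=27, tardiness=max(0,27-22)=5
  Job 5: p=7, d=25, C=34, tardiness=max(0,34-25)=9
  Job 6: p=8, d=29, C=42, tardiness=max(0,42-29)=13
Total tardiness = 27

27


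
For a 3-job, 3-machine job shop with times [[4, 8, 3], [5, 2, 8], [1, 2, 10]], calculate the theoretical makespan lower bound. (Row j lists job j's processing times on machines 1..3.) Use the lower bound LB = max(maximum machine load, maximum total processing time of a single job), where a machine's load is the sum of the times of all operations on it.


Machine loads:
  Machine 1: 4 + 5 + 1 = 10
  Machine 2: 8 + 2 + 2 = 12
  Machine 3: 3 + 8 + 10 = 21
Max machine load = 21
Job totals:
  Job 1: 15
  Job 2: 15
  Job 3: 13
Max job total = 15
Lower bound = max(21, 15) = 21

21


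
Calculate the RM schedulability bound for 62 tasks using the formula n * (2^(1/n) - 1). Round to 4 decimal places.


Compute 2^(1/62) = 1.0112425207
Subtract 1: 1.0112425207 - 1 = 0.0112425207
Multiply by n: 62 * 0.0112425207 = 0.6970362834
Round to 4 dp: 0.6970

0.6970


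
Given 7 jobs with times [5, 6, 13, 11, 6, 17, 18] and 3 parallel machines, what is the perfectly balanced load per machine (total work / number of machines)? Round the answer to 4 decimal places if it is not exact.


Total processing time = 5 + 6 + 13 + 11 + 6 + 17 + 18 = 76
Number of machines = 3
Ideal balanced load = 76 / 3 = 25.3333

25.3333


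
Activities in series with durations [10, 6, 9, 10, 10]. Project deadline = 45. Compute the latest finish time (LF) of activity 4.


LF(activity 4) = deadline - sum of successor durations
Successors: activities 5 through 5 with durations [10]
Sum of successor durations = 10
LF = 45 - 10 = 35

35


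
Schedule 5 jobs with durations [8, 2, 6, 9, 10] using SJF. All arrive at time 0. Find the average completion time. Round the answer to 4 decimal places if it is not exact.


SJF order (ascending): [2, 6, 8, 9, 10]
Completion times:
  Job 1: burst=2, C=2
  Job 2: burst=6, C=8
  Job 3: burst=8, C=16
  Job 4: burst=9, C=25
  Job 5: burst=10, C=35
Average completion = 86/5 = 17.2

17.2


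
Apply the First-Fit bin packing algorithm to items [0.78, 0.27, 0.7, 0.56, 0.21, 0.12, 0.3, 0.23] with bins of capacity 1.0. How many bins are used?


Place items sequentially using First-Fit:
  Item 0.78 -> new Bin 1
  Item 0.27 -> new Bin 2
  Item 0.7 -> Bin 2 (now 0.97)
  Item 0.56 -> new Bin 3
  Item 0.21 -> Bin 1 (now 0.99)
  Item 0.12 -> Bin 3 (now 0.68)
  Item 0.3 -> Bin 3 (now 0.98)
  Item 0.23 -> new Bin 4
Total bins used = 4

4


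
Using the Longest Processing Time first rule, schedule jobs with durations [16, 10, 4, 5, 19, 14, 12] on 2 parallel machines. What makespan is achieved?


Sort jobs in decreasing order (LPT): [19, 16, 14, 12, 10, 5, 4]
Assign each job to the least loaded machine:
  Machine 1: jobs [19, 12, 5, 4], load = 40
  Machine 2: jobs [16, 14, 10], load = 40
Makespan = max load = 40

40


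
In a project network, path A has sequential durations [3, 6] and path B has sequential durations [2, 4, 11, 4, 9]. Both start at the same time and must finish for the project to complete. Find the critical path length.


Path A total = 3 + 6 = 9
Path B total = 2 + 4 + 11 + 4 + 9 = 30
Critical path = longest path = max(9, 30) = 30

30


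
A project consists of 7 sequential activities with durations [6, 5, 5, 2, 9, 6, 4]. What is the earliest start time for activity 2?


Activity 2 starts after activities 1 through 1 complete.
Predecessor durations: [6]
ES = 6 = 6

6


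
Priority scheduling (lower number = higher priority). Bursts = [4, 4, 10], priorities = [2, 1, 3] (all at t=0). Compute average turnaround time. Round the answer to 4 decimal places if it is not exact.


Sort by priority (ascending = highest first):
Order: [(1, 4), (2, 4), (3, 10)]
Completion times:
  Priority 1, burst=4, C=4
  Priority 2, burst=4, C=8
  Priority 3, burst=10, C=18
Average turnaround = 30/3 = 10.0

10.0


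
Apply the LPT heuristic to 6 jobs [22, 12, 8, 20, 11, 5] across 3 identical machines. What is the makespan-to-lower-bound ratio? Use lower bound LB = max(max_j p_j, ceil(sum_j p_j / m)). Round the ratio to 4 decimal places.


LPT order: [22, 20, 12, 11, 8, 5]
Machine loads after assignment: [27, 28, 23]
LPT makespan = 28
Lower bound = max(max_job, ceil(total/3)) = max(22, 26) = 26
Ratio = 28 / 26 = 1.0769

1.0769


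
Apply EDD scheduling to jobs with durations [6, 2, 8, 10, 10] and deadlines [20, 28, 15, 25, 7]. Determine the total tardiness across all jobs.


Sort by due date (EDD order): [(10, 7), (8, 15), (6, 20), (10, 25), (2, 28)]
Compute completion times and tardiness:
  Job 1: p=10, d=7, C=10, tardiness=max(0,10-7)=3
  Job 2: p=8, d=15, C=18, tardiness=max(0,18-15)=3
  Job 3: p=6, d=20, C=24, tardiness=max(0,24-20)=4
  Job 4: p=10, d=25, C=34, tardiness=max(0,34-25)=9
  Job 5: p=2, d=28, C=36, tardiness=max(0,36-28)=8
Total tardiness = 27

27


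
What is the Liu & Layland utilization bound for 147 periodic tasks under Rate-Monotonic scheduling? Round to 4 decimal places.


Compute 2^(1/147) = 1.0047264214
Subtract 1: 1.0047264214 - 1 = 0.0047264214
Multiply by n: 147 * 0.0047264214 = 0.6947839458
Round to 4 dp: 0.6948

0.6948


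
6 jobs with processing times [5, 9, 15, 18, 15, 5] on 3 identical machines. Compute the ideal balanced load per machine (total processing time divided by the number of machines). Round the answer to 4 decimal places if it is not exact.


Total processing time = 5 + 9 + 15 + 18 + 15 + 5 = 67
Number of machines = 3
Ideal balanced load = 67 / 3 = 22.3333

22.3333


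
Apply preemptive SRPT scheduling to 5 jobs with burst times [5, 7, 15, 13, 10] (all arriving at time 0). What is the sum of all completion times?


Since all jobs arrive at t=0, SRPT equals SPT ordering.
SPT order: [5, 7, 10, 13, 15]
Completion times:
  Job 1: p=5, C=5
  Job 2: p=7, C=12
  Job 3: p=10, C=22
  Job 4: p=13, C=35
  Job 5: p=15, C=50
Total completion time = 5 + 12 + 22 + 35 + 50 = 124

124


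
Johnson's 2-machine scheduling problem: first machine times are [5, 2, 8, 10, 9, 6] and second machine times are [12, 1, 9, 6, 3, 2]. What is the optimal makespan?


Apply Johnson's rule:
  Group 1 (a <= b): [(1, 5, 12), (3, 8, 9)]
  Group 2 (a > b): [(4, 10, 6), (5, 9, 3), (6, 6, 2), (2, 2, 1)]
Optimal job order: [1, 3, 4, 5, 6, 2]
Schedule:
  Job 1: M1 done at 5, M2 done at 17
  Job 3: M1 done at 13, M2 done at 26
  Job 4: M1 done at 23, M2 done at 32
  Job 5: M1 done at 32, M2 done at 35
  Job 6: M1 done at 38, M2 done at 40
  Job 2: M1 done at 40, M2 done at 41
Makespan = 41

41


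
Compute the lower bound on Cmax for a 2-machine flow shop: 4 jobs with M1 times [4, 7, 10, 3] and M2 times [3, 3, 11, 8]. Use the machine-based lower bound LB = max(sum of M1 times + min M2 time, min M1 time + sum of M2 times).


LB1 = sum(M1 times) + min(M2 times) = 24 + 3 = 27
LB2 = min(M1 times) + sum(M2 times) = 3 + 25 = 28
Lower bound = max(LB1, LB2) = max(27, 28) = 28

28


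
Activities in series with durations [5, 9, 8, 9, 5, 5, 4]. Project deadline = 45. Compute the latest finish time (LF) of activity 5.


LF(activity 5) = deadline - sum of successor durations
Successors: activities 6 through 7 with durations [5, 4]
Sum of successor durations = 9
LF = 45 - 9 = 36

36


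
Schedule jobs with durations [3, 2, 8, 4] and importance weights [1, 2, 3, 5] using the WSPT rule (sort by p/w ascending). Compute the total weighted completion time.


Compute p/w ratios and sort ascending (WSPT): [(4, 5), (2, 2), (8, 3), (3, 1)]
Compute weighted completion times:
  Job (p=4,w=5): C=4, w*C=5*4=20
  Job (p=2,w=2): C=6, w*C=2*6=12
  Job (p=8,w=3): C=14, w*C=3*14=42
  Job (p=3,w=1): C=17, w*C=1*17=17
Total weighted completion time = 91

91


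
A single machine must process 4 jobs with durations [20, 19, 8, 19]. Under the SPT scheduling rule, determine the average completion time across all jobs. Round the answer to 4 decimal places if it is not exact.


Sort jobs by processing time (SPT order): [8, 19, 19, 20]
Compute completion times sequentially:
  Job 1: processing = 8, completes at 8
  Job 2: processing = 19, completes at 27
  Job 3: processing = 19, completes at 46
  Job 4: processing = 20, completes at 66
Sum of completion times = 147
Average completion time = 147/4 = 36.75

36.75


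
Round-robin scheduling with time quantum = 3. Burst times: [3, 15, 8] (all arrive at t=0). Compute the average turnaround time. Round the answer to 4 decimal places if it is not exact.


Time quantum = 3
Execution trace:
  J1 runs 3 units, time = 3
  J2 runs 3 units, time = 6
  J3 runs 3 units, time = 9
  J2 runs 3 units, time = 12
  J3 runs 3 units, time = 15
  J2 runs 3 units, time = 18
  J3 runs 2 units, time = 20
  J2 runs 3 units, time = 23
  J2 runs 3 units, time = 26
Finish times: [3, 26, 20]
Average turnaround = 49/3 = 16.3333

16.3333


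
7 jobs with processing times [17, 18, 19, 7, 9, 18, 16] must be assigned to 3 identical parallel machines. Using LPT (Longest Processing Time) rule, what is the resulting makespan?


Sort jobs in decreasing order (LPT): [19, 18, 18, 17, 16, 9, 7]
Assign each job to the least loaded machine:
  Machine 1: jobs [19, 9, 7], load = 35
  Machine 2: jobs [18, 17], load = 35
  Machine 3: jobs [18, 16], load = 34
Makespan = max load = 35

35


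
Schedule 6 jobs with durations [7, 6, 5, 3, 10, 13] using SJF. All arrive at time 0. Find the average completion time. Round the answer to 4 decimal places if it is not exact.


SJF order (ascending): [3, 5, 6, 7, 10, 13]
Completion times:
  Job 1: burst=3, C=3
  Job 2: burst=5, C=8
  Job 3: burst=6, C=14
  Job 4: burst=7, C=21
  Job 5: burst=10, C=31
  Job 6: burst=13, C=44
Average completion = 121/6 = 20.1667

20.1667


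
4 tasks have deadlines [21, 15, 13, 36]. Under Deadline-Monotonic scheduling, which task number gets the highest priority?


Sort tasks by relative deadline (ascending):
  Task 3: deadline = 13
  Task 2: deadline = 15
  Task 1: deadline = 21
  Task 4: deadline = 36
Priority order (highest first): [3, 2, 1, 4]
Highest priority task = 3

3


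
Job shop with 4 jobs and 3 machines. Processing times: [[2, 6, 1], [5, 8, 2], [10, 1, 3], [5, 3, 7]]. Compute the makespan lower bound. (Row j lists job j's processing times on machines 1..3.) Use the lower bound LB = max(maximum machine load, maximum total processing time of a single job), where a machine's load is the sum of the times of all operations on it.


Machine loads:
  Machine 1: 2 + 5 + 10 + 5 = 22
  Machine 2: 6 + 8 + 1 + 3 = 18
  Machine 3: 1 + 2 + 3 + 7 = 13
Max machine load = 22
Job totals:
  Job 1: 9
  Job 2: 15
  Job 3: 14
  Job 4: 15
Max job total = 15
Lower bound = max(22, 15) = 22

22


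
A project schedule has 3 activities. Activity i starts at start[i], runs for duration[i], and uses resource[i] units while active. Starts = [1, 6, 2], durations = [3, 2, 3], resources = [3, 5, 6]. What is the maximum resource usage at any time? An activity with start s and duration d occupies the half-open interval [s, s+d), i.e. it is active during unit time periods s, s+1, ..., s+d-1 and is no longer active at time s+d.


Each activity i is active on [start_i, start_i + duration_i).
Compute total resource usage per time slot:
  t=0: active resources = [], total = 0
  t=1: active resources = [3], total = 3
  t=2: active resources = [3, 6], total = 9
  t=3: active resources = [3, 6], total = 9
  t=4: active resources = [6], total = 6
  t=5: active resources = [], total = 0
  t=6: active resources = [5], total = 5
  t=7: active resources = [5], total = 5
Peak resource demand = 9

9


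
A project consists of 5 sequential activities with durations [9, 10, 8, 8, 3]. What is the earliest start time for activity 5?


Activity 5 starts after activities 1 through 4 complete.
Predecessor durations: [9, 10, 8, 8]
ES = 9 + 10 + 8 + 8 = 35

35


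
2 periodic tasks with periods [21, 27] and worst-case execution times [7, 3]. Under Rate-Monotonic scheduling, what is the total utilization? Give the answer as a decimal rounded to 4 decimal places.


Compute individual utilizations (exact fractions):
  Task 1: C/T = 7/21 = 1/3 (approx. 0.3333)
  Task 2: C/T = 3/27 = 1/9 (approx. 0.1111)
Total utilization U = 1/3 + 1/9 = 4/9
Rounded to 4 decimal places: U = 0.4444
RM (Liu & Layland) bound for 2 tasks = 0.828427; compare with U = 4/9 (approx. 0.444444)
U <= bound, so schedulable by RM sufficient condition.

0.4444


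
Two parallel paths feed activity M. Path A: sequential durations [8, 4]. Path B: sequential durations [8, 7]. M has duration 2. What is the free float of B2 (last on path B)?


ES(B2) = sum of predecessors on chain B = 8
EF(B2) = ES + duration = 8 + 7 = 15
Successor of B2 is M. ES(M) = max(sum(A), sum(B)) = max(12, 15) = 15
Free float = ES(successor) - EF(current) = 15 - 15 = 0

0


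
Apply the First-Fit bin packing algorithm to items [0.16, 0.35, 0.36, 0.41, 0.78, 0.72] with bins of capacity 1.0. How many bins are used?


Place items sequentially using First-Fit:
  Item 0.16 -> new Bin 1
  Item 0.35 -> Bin 1 (now 0.51)
  Item 0.36 -> Bin 1 (now 0.87)
  Item 0.41 -> new Bin 2
  Item 0.78 -> new Bin 3
  Item 0.72 -> new Bin 4
Total bins used = 4

4


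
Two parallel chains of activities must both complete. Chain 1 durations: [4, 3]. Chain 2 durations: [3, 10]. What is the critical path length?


Path A total = 4 + 3 = 7
Path B total = 3 + 10 = 13
Critical path = longest path = max(7, 13) = 13

13


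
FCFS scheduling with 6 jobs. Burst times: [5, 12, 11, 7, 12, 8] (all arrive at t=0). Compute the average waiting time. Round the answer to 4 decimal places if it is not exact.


FCFS order (as given): [5, 12, 11, 7, 12, 8]
Waiting times:
  Job 1: wait = 0
  Job 2: wait = 5
  Job 3: wait = 17
  Job 4: wait = 28
  Job 5: wait = 35
  Job 6: wait = 47
Sum of waiting times = 132
Average waiting time = 132/6 = 22.0

22.0


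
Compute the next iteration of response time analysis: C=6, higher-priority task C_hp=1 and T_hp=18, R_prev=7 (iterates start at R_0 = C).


R_next = C + ceil(R_prev / T_hp) * C_hp
ceil(7 / 18) = ceil(0.3889) = 1
Interference = 1 * 1 = 1
R_next = 6 + 1 = 7
R_next = R_prev, so the iteration has converged (response time = 7).

7


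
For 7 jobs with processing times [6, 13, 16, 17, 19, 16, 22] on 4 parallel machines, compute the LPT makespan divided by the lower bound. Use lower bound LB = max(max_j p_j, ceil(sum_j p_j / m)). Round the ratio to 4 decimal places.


LPT order: [22, 19, 17, 16, 16, 13, 6]
Machine loads after assignment: [22, 25, 30, 32]
LPT makespan = 32
Lower bound = max(max_job, ceil(total/4)) = max(22, 28) = 28
Ratio = 32 / 28 = 1.1429

1.1429


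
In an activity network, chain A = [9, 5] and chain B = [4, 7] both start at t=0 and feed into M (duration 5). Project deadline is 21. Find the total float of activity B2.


Forward pass: ES(B2) = sum of predecessors on chain B = 4
EF = ES + duration = 4 + 7 = 11
Backward pass: LF(M) = deadline = 21; LS(M) = 21 - 5 = 16
LF(B2) = LS(M) - sum(successors on chain B) = 16 - 0 = 16
LS = LF - duration = 16 - 7 = 9
Total float = LS - ES = 9 - 4 = 5

5


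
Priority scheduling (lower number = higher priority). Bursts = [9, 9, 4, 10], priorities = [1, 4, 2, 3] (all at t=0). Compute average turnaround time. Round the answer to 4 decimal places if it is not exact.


Sort by priority (ascending = highest first):
Order: [(1, 9), (2, 4), (3, 10), (4, 9)]
Completion times:
  Priority 1, burst=9, C=9
  Priority 2, burst=4, C=13
  Priority 3, burst=10, C=23
  Priority 4, burst=9, C=32
Average turnaround = 77/4 = 19.25

19.25


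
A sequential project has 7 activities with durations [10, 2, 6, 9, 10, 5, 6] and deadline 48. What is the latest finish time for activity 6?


LF(activity 6) = deadline - sum of successor durations
Successors: activities 7 through 7 with durations [6]
Sum of successor durations = 6
LF = 48 - 6 = 42

42


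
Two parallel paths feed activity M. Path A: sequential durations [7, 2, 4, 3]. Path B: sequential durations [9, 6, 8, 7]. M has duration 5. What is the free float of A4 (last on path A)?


ES(A4) = sum of predecessors on chain A = 13
EF(A4) = ES + duration = 13 + 3 = 16
Successor of A4 is M. ES(M) = max(sum(A), sum(B)) = max(16, 30) = 30
Free float = ES(successor) - EF(current) = 30 - 16 = 14

14


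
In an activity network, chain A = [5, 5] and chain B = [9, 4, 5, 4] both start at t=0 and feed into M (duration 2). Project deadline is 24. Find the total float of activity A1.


Forward pass: ES(A1) = sum of predecessors on chain A = 0
EF = ES + duration = 0 + 5 = 5
Backward pass: LF(M) = deadline = 24; LS(M) = 24 - 2 = 22
LF(A1) = LS(M) - sum(successors on chain A) = 22 - 5 = 17
LS = LF - duration = 17 - 5 = 12
Total float = LS - ES = 12 - 0 = 12

12


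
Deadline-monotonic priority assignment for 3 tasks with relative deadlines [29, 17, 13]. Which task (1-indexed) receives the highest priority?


Sort tasks by relative deadline (ascending):
  Task 3: deadline = 13
  Task 2: deadline = 17
  Task 1: deadline = 29
Priority order (highest first): [3, 2, 1]
Highest priority task = 3

3


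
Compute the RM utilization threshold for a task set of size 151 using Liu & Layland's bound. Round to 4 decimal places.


Compute 2^(1/151) = 1.0046009306
Subtract 1: 1.0046009306 - 1 = 0.0046009306
Multiply by n: 151 * 0.0046009306 = 0.6947405206
Round to 4 dp: 0.6947

0.6947


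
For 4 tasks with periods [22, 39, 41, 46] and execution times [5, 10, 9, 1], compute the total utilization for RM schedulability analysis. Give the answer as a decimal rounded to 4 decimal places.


Compute individual utilizations (exact fractions):
  Task 1: C/T = 5/22 (approx. 0.2273)
  Task 2: C/T = 10/39 (approx. 0.2564)
  Task 3: C/T = 9/41 (approx. 0.2195)
  Task 4: C/T = 1/46 (approx. 0.0217)
Total utilization U = 5/22 + 10/39 + 9/41 + 1/46 = 293270/404547
Rounded to 4 decimal places: U = 0.7249
RM (Liu & Layland) bound for 4 tasks = 0.756828; compare with U = 293270/404547 (approx. 0.724934)
U <= bound, so schedulable by RM sufficient condition.

0.7249


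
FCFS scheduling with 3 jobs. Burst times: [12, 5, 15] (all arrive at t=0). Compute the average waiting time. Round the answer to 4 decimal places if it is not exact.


FCFS order (as given): [12, 5, 15]
Waiting times:
  Job 1: wait = 0
  Job 2: wait = 12
  Job 3: wait = 17
Sum of waiting times = 29
Average waiting time = 29/3 = 9.6667

9.6667


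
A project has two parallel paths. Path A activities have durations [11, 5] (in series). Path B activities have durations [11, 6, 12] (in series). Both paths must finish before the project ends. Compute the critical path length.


Path A total = 11 + 5 = 16
Path B total = 11 + 6 + 12 = 29
Critical path = longest path = max(16, 29) = 29

29


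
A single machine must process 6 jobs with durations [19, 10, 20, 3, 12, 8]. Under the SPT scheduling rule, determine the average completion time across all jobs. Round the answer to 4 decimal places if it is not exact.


Sort jobs by processing time (SPT order): [3, 8, 10, 12, 19, 20]
Compute completion times sequentially:
  Job 1: processing = 3, completes at 3
  Job 2: processing = 8, completes at 11
  Job 3: processing = 10, completes at 21
  Job 4: processing = 12, completes at 33
  Job 5: processing = 19, completes at 52
  Job 6: processing = 20, completes at 72
Sum of completion times = 192
Average completion time = 192/6 = 32.0

32.0


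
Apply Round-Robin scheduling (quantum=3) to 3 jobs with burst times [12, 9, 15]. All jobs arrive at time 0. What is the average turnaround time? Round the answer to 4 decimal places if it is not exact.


Time quantum = 3
Execution trace:
  J1 runs 3 units, time = 3
  J2 runs 3 units, time = 6
  J3 runs 3 units, time = 9
  J1 runs 3 units, time = 12
  J2 runs 3 units, time = 15
  J3 runs 3 units, time = 18
  J1 runs 3 units, time = 21
  J2 runs 3 units, time = 24
  J3 runs 3 units, time = 27
  J1 runs 3 units, time = 30
  J3 runs 3 units, time = 33
  J3 runs 3 units, time = 36
Finish times: [30, 24, 36]
Average turnaround = 90/3 = 30.0

30.0


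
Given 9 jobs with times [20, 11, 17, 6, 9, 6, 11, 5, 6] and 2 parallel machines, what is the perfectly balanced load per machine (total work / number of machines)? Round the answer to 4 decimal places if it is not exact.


Total processing time = 20 + 11 + 17 + 6 + 9 + 6 + 11 + 5 + 6 = 91
Number of machines = 2
Ideal balanced load = 91 / 2 = 45.5

45.5


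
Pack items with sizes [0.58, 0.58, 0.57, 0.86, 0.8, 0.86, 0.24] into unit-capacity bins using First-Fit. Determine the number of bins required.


Place items sequentially using First-Fit:
  Item 0.58 -> new Bin 1
  Item 0.58 -> new Bin 2
  Item 0.57 -> new Bin 3
  Item 0.86 -> new Bin 4
  Item 0.8 -> new Bin 5
  Item 0.86 -> new Bin 6
  Item 0.24 -> Bin 1 (now 0.82)
Total bins used = 6

6


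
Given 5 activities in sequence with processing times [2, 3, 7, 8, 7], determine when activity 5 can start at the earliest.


Activity 5 starts after activities 1 through 4 complete.
Predecessor durations: [2, 3, 7, 8]
ES = 2 + 3 + 7 + 8 = 20

20


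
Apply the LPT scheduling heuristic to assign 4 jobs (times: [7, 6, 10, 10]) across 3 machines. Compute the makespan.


Sort jobs in decreasing order (LPT): [10, 10, 7, 6]
Assign each job to the least loaded machine:
  Machine 1: jobs [10], load = 10
  Machine 2: jobs [10], load = 10
  Machine 3: jobs [7, 6], load = 13
Makespan = max load = 13

13


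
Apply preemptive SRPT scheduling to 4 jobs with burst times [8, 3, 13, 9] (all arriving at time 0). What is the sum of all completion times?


Since all jobs arrive at t=0, SRPT equals SPT ordering.
SPT order: [3, 8, 9, 13]
Completion times:
  Job 1: p=3, C=3
  Job 2: p=8, C=11
  Job 3: p=9, C=20
  Job 4: p=13, C=33
Total completion time = 3 + 11 + 20 + 33 = 67

67


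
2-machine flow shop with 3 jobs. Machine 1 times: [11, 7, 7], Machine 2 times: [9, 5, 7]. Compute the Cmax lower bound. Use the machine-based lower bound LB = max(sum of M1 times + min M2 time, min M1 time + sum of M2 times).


LB1 = sum(M1 times) + min(M2 times) = 25 + 5 = 30
LB2 = min(M1 times) + sum(M2 times) = 7 + 21 = 28
Lower bound = max(LB1, LB2) = max(30, 28) = 30

30


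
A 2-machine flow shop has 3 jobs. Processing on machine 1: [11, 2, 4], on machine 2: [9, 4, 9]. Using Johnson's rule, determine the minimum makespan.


Apply Johnson's rule:
  Group 1 (a <= b): [(2, 2, 4), (3, 4, 9)]
  Group 2 (a > b): [(1, 11, 9)]
Optimal job order: [2, 3, 1]
Schedule:
  Job 2: M1 done at 2, M2 done at 6
  Job 3: M1 done at 6, M2 done at 15
  Job 1: M1 done at 17, M2 done at 26
Makespan = 26

26


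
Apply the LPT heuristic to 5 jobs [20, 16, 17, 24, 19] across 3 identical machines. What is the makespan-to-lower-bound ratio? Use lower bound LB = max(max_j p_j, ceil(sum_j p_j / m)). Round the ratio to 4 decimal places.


LPT order: [24, 20, 19, 17, 16]
Machine loads after assignment: [24, 36, 36]
LPT makespan = 36
Lower bound = max(max_job, ceil(total/3)) = max(24, 32) = 32
Ratio = 36 / 32 = 1.125

1.125


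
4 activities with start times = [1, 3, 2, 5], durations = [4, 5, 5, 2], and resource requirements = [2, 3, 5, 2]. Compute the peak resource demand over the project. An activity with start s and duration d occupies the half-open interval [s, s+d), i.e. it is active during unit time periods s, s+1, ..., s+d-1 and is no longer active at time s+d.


Each activity i is active on [start_i, start_i + duration_i).
Compute total resource usage per time slot:
  t=0: active resources = [], total = 0
  t=1: active resources = [2], total = 2
  t=2: active resources = [2, 5], total = 7
  t=3: active resources = [2, 3, 5], total = 10
  t=4: active resources = [2, 3, 5], total = 10
  t=5: active resources = [3, 5, 2], total = 10
  t=6: active resources = [3, 5, 2], total = 10
  t=7: active resources = [3], total = 3
Peak resource demand = 10

10


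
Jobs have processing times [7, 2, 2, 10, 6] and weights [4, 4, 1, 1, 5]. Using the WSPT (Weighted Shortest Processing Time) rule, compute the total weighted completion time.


Compute p/w ratios and sort ascending (WSPT): [(2, 4), (6, 5), (7, 4), (2, 1), (10, 1)]
Compute weighted completion times:
  Job (p=2,w=4): C=2, w*C=4*2=8
  Job (p=6,w=5): C=8, w*C=5*8=40
  Job (p=7,w=4): C=15, w*C=4*15=60
  Job (p=2,w=1): C=17, w*C=1*17=17
  Job (p=10,w=1): C=27, w*C=1*27=27
Total weighted completion time = 152

152


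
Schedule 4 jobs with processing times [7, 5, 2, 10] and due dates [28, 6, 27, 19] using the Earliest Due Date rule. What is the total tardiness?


Sort by due date (EDD order): [(5, 6), (10, 19), (2, 27), (7, 28)]
Compute completion times and tardiness:
  Job 1: p=5, d=6, C=5, tardiness=max(0,5-6)=0
  Job 2: p=10, d=19, C=15, tardiness=max(0,15-19)=0
  Job 3: p=2, d=27, C=17, tardiness=max(0,17-27)=0
  Job 4: p=7, d=28, C=24, tardiness=max(0,24-28)=0
Total tardiness = 0

0


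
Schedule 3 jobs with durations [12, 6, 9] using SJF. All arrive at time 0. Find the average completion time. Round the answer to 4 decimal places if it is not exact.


SJF order (ascending): [6, 9, 12]
Completion times:
  Job 1: burst=6, C=6
  Job 2: burst=9, C=15
  Job 3: burst=12, C=27
Average completion = 48/3 = 16.0

16.0


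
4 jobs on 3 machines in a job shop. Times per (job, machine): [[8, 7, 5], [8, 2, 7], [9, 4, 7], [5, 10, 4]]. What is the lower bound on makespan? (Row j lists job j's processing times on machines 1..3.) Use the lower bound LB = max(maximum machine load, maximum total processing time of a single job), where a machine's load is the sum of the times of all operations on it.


Machine loads:
  Machine 1: 8 + 8 + 9 + 5 = 30
  Machine 2: 7 + 2 + 4 + 10 = 23
  Machine 3: 5 + 7 + 7 + 4 = 23
Max machine load = 30
Job totals:
  Job 1: 20
  Job 2: 17
  Job 3: 20
  Job 4: 19
Max job total = 20
Lower bound = max(30, 20) = 30

30


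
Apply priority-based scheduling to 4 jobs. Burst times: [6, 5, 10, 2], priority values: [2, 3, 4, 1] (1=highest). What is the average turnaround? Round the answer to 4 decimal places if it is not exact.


Sort by priority (ascending = highest first):
Order: [(1, 2), (2, 6), (3, 5), (4, 10)]
Completion times:
  Priority 1, burst=2, C=2
  Priority 2, burst=6, C=8
  Priority 3, burst=5, C=13
  Priority 4, burst=10, C=23
Average turnaround = 46/4 = 11.5

11.5


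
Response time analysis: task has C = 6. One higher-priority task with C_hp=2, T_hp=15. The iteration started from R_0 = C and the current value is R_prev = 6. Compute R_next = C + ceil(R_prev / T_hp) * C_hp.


R_next = C + ceil(R_prev / T_hp) * C_hp
ceil(6 / 15) = ceil(0.4) = 1
Interference = 1 * 2 = 2
R_next = 6 + 2 = 8

8


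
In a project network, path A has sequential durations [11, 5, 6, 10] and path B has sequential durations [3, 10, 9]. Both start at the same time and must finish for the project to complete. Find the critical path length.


Path A total = 11 + 5 + 6 + 10 = 32
Path B total = 3 + 10 + 9 = 22
Critical path = longest path = max(32, 22) = 32

32


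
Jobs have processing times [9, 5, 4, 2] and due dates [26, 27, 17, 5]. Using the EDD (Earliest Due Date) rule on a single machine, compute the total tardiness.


Sort by due date (EDD order): [(2, 5), (4, 17), (9, 26), (5, 27)]
Compute completion times and tardiness:
  Job 1: p=2, d=5, C=2, tardiness=max(0,2-5)=0
  Job 2: p=4, d=17, C=6, tardiness=max(0,6-17)=0
  Job 3: p=9, d=26, C=15, tardiness=max(0,15-26)=0
  Job 4: p=5, d=27, C=20, tardiness=max(0,20-27)=0
Total tardiness = 0

0


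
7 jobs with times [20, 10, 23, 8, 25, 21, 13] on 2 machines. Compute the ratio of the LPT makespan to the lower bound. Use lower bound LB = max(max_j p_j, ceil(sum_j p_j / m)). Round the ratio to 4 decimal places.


LPT order: [25, 23, 21, 20, 13, 10, 8]
Machine loads after assignment: [63, 57]
LPT makespan = 63
Lower bound = max(max_job, ceil(total/2)) = max(25, 60) = 60
Ratio = 63 / 60 = 1.05

1.05


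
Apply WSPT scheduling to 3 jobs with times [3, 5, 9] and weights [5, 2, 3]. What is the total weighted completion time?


Compute p/w ratios and sort ascending (WSPT): [(3, 5), (5, 2), (9, 3)]
Compute weighted completion times:
  Job (p=3,w=5): C=3, w*C=5*3=15
  Job (p=5,w=2): C=8, w*C=2*8=16
  Job (p=9,w=3): C=17, w*C=3*17=51
Total weighted completion time = 82

82


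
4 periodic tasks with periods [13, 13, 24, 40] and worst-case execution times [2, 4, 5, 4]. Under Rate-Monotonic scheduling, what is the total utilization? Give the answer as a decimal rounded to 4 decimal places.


Compute individual utilizations (exact fractions):
  Task 1: C/T = 2/13 (approx. 0.1538)
  Task 2: C/T = 4/13 (approx. 0.3077)
  Task 3: C/T = 5/24 (approx. 0.2083)
  Task 4: C/T = 4/40 = 1/10 (approx. 0.1)
Total utilization U = 2/13 + 4/13 + 5/24 + 1/10 = 1201/1560
Rounded to 4 decimal places: U = 0.7699
RM (Liu & Layland) bound for 4 tasks = 0.756828; compare with U = 1201/1560 (approx. 0.769872)
bound < U <= 1, so the RM sufficient condition is not met (inconclusive; an exact test such as response-time analysis is needed).

0.7699


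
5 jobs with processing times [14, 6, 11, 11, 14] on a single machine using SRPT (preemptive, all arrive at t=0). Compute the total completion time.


Since all jobs arrive at t=0, SRPT equals SPT ordering.
SPT order: [6, 11, 11, 14, 14]
Completion times:
  Job 1: p=6, C=6
  Job 2: p=11, C=17
  Job 3: p=11, C=28
  Job 4: p=14, C=42
  Job 5: p=14, C=56
Total completion time = 6 + 17 + 28 + 42 + 56 = 149

149


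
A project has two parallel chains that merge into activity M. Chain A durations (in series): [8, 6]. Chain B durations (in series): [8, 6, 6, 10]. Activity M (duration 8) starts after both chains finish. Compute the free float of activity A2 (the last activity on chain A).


ES(A2) = sum of predecessors on chain A = 8
EF(A2) = ES + duration = 8 + 6 = 14
Successor of A2 is M. ES(M) = max(sum(A), sum(B)) = max(14, 30) = 30
Free float = ES(successor) - EF(current) = 30 - 14 = 16

16


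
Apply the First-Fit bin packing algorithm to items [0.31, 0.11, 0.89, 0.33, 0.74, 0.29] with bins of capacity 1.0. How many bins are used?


Place items sequentially using First-Fit:
  Item 0.31 -> new Bin 1
  Item 0.11 -> Bin 1 (now 0.42)
  Item 0.89 -> new Bin 2
  Item 0.33 -> Bin 1 (now 0.75)
  Item 0.74 -> new Bin 3
  Item 0.29 -> new Bin 4
Total bins used = 4

4


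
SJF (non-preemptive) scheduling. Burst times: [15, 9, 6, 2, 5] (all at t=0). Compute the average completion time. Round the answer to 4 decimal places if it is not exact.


SJF order (ascending): [2, 5, 6, 9, 15]
Completion times:
  Job 1: burst=2, C=2
  Job 2: burst=5, C=7
  Job 3: burst=6, C=13
  Job 4: burst=9, C=22
  Job 5: burst=15, C=37
Average completion = 81/5 = 16.2

16.2


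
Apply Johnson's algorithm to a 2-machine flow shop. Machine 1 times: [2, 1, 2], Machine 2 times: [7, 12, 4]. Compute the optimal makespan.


Apply Johnson's rule:
  Group 1 (a <= b): [(2, 1, 12), (1, 2, 7), (3, 2, 4)]
  Group 2 (a > b): []
Optimal job order: [2, 1, 3]
Schedule:
  Job 2: M1 done at 1, M2 done at 13
  Job 1: M1 done at 3, M2 done at 20
  Job 3: M1 done at 5, M2 done at 24
Makespan = 24

24


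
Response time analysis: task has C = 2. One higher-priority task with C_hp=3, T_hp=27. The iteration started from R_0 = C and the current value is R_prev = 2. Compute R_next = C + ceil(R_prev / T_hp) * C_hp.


R_next = C + ceil(R_prev / T_hp) * C_hp
ceil(2 / 27) = ceil(0.0741) = 1
Interference = 1 * 3 = 3
R_next = 2 + 3 = 5

5


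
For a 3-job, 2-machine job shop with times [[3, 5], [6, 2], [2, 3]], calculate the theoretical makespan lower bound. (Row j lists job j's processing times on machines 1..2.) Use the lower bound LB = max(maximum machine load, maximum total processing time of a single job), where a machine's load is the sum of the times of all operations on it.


Machine loads:
  Machine 1: 3 + 6 + 2 = 11
  Machine 2: 5 + 2 + 3 = 10
Max machine load = 11
Job totals:
  Job 1: 8
  Job 2: 8
  Job 3: 5
Max job total = 8
Lower bound = max(11, 8) = 11

11


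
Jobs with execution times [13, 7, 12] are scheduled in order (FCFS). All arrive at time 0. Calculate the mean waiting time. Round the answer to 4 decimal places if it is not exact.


FCFS order (as given): [13, 7, 12]
Waiting times:
  Job 1: wait = 0
  Job 2: wait = 13
  Job 3: wait = 20
Sum of waiting times = 33
Average waiting time = 33/3 = 11.0

11.0


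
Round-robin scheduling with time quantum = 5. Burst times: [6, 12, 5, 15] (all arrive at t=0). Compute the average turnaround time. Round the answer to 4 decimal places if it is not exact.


Time quantum = 5
Execution trace:
  J1 runs 5 units, time = 5
  J2 runs 5 units, time = 10
  J3 runs 5 units, time = 15
  J4 runs 5 units, time = 20
  J1 runs 1 units, time = 21
  J2 runs 5 units, time = 26
  J4 runs 5 units, time = 31
  J2 runs 2 units, time = 33
  J4 runs 5 units, time = 38
Finish times: [21, 33, 15, 38]
Average turnaround = 107/4 = 26.75

26.75
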